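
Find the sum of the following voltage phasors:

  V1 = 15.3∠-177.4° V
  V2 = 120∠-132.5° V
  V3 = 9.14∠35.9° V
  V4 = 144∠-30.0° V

Step 1 — Convert each phasor to rectangular form:
  V1 = 15.3·(cos(-177.4°) + j·sin(-177.4°)) = -15.28 - j0.6941 V
  V2 = 120·(cos(-132.5°) + j·sin(-132.5°)) = -81.07 - j88.47 V
  V3 = 9.14·(cos(35.9°) + j·sin(35.9°)) = 7.404 + j5.359 V
  V4 = 144·(cos(-30.0°) + j·sin(-30.0°)) = 124.7 - j72 V
Step 2 — Sum components: V_total = 35.76 - j155.8 V.
Step 3 — Convert to polar: |V_total| = 159.9 V, ∠V_total = -77.1°.

V_total = 159.9∠-77.1° V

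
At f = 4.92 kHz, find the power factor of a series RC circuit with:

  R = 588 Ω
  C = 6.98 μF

Step 1 — Angular frequency: ω = 2π·f = 2π·4920 = 3.091e+04 rad/s.
Step 2 — Component impedances:
  R: Z = R = 588 Ω
  C: Z = 1/(jωC) = -j/(ω·C) = 0 - j4.634 Ω
Step 3 — Series combination: Z_total = R + C = 588 - j4.634 Ω = 588∠-0.5° Ω.
Step 4 — Power factor: PF = cos(φ) = Re(Z)/|Z| = 588/588 = 1.
Step 5 — Type: Im(Z) = -4.634 ⇒ leading (phase φ = -0.5°).

PF = 1 (leading, φ = -0.5°)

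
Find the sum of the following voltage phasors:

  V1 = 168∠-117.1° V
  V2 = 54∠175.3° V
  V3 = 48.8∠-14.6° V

Step 1 — Convert each phasor to rectangular form:
  V1 = 168·(cos(-117.1°) + j·sin(-117.1°)) = -76.53 - j149.6 V
  V2 = 54·(cos(175.3°) + j·sin(175.3°)) = -53.82 + j4.425 V
  V3 = 48.8·(cos(-14.6°) + j·sin(-14.6°)) = 47.22 - j12.3 V
Step 2 — Sum components: V_total = -83.13 - j157.4 V.
Step 3 — Convert to polar: |V_total| = 178 V, ∠V_total = -117.8°.

V_total = 178∠-117.8° V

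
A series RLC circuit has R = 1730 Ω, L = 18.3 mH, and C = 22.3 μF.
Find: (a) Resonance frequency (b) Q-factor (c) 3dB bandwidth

Step 1 — Resonance: ω₀ = 1/√(LC) = 1/√(0.0183·2.23e-05) = 1565 rad/s.
Step 2 — f₀ = ω₀/(2π) = 249.1 Hz.
Step 3 — Series Q: Q = ω₀L/R = 1565·0.0183/1730 = 0.01656.
Step 4 — Bandwidth: Δω = ω₀/Q = 9.454e+04 rad/s; BW = Δω/(2π) = 1.505e+04 Hz.

(a) f₀ = 249.1 Hz  (b) Q = 0.01656  (c) BW = 1.505e+04 Hz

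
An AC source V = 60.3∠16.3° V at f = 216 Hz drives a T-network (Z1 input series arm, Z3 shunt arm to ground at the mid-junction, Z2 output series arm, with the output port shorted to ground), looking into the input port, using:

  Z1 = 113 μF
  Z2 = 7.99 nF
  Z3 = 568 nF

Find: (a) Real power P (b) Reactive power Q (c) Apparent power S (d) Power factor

Step 1 — Angular frequency: ω = 2π·f = 2π·216 = 1357 rad/s.
Step 2 — Component impedances:
  Z1: Z = 1/(jωC) = -j/(ω·C) = 0 - j6.521 Ω
  Z2: Z = 1/(jωC) = -j/(ω·C) = 0 - j9.222e+04 Ω
  Z3: Z = 1/(jωC) = -j/(ω·C) = 0 - j1297 Ω
Step 3 — With the output port shorted to ground, the output series arm Z2 runs from the junction to ground; the shunt arm Z3 also runs from the junction to ground. They appear in parallel: Z3 || Z2 = 0 - j1279 Ω.
Step 4 — Series with input arm Z1: Z_in = Z1 + (Z3 || Z2) = 0 - j1286 Ω = 1286∠-90.0° Ω.
Step 5 — Source phasor: V = 60.3∠16.3° V = 57.88 + j16.92 V.
Step 6 — Current: I = V / Z = -0.01316 + j0.04501 A = 0.0469∠106.3° A.
Step 7 — Complex power: S = V·I* = 0 - j2.828 VA.
Step 8 — Real power: P = Re(S) = 0 W.
Step 9 — Reactive power: Q = Im(S) = -2.828 VAR.
Step 10 — Apparent power: |S| = 2.828 VA.
Step 11 — Power factor: PF = P/|S| = 0 (leading).

(a) P = 0 W  (b) Q = -2.828 VAR  (c) S = 2.828 VA  (d) PF = 0 (leading)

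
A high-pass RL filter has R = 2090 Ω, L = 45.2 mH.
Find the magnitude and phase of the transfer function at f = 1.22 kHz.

Step 1 — Angular frequency: ω = 2π·1220 = 7665 rad/s.
Step 2 — Transfer function: H(jω) = jωL/(R + jωL).
Step 3 — Numerator jωL = j·346.5; denominator R + jωL = 2090 + j346.5.
Step 4 — H = 0.02675 + j0.1613.
Step 5 — Magnitude: |H| = 0.1635 (-15.7 dB); phase: φ = 80.6°.

|H| = 0.1635 (-15.7 dB), φ = 80.6°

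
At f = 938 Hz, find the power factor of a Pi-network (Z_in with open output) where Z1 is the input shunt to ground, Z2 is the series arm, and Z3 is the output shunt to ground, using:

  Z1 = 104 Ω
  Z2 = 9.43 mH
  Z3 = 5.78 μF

Step 1 — Angular frequency: ω = 2π·f = 2π·938 = 5894 rad/s.
Step 2 — Component impedances:
  Z1: Z = R = 104 Ω
  Z2: Z = jωL = j·5894·0.00943 = 0 + j55.58 Ω
  Z3: Z = 1/(jωC) = -j/(ω·C) = 0 - j29.36 Ω
Step 3 — With open output, the series arm Z2 and the output shunt Z3 appear in series to ground: Z2 + Z3 = 0 + j26.22 Ω.
Step 4 — Parallel with input shunt Z1: Z_in = Z1 || (Z2 + Z3) = 6.216 + j24.65 Ω = 25.43∠75.8° Ω.
Step 5 — Power factor: PF = cos(φ) = Re(Z)/|Z| = 6.216/25.426 = 0.2445.
Step 6 — Type: Im(Z) = 24.65 ⇒ lagging (phase φ = 75.8°).

PF = 0.2445 (lagging, φ = 75.8°)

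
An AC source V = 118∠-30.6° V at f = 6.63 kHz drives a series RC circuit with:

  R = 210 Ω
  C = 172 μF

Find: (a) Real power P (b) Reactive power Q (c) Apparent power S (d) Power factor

Step 1 — Angular frequency: ω = 2π·f = 2π·6630 = 4.166e+04 rad/s.
Step 2 — Component impedances:
  R: Z = R = 210 Ω
  C: Z = 1/(jωC) = -j/(ω·C) = 0 - j0.1396 Ω
Step 3 — Series combination: Z_total = R + C = 210 - j0.1396 Ω = 210∠-0.0° Ω.
Step 4 — Source phasor: V = 118∠-30.6° V = 101.6 - j60.07 V.
Step 5 — Current: I = V / Z = 0.4838 - j0.2857 A = 0.5619∠-30.6° A.
Step 6 — Complex power: S = V·I* = 66.3 - j0.04407 VA.
Step 7 — Real power: P = Re(S) = 66.3 W.
Step 8 — Reactive power: Q = Im(S) = -0.04407 VAR.
Step 9 — Apparent power: |S| = 66.3 VA.
Step 10 — Power factor: PF = P/|S| = 1 (leading).

(a) P = 66.3 W  (b) Q = -0.04407 VAR  (c) S = 66.3 VA  (d) PF = 1 (leading)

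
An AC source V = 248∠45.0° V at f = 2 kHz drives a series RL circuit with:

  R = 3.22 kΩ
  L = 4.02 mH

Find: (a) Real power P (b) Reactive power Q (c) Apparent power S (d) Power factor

Step 1 — Angular frequency: ω = 2π·f = 2π·2000 = 1.257e+04 rad/s.
Step 2 — Component impedances:
  R: Z = R = 3220 Ω
  L: Z = jωL = j·1.257e+04·0.00402 = 0 + j50.52 Ω
Step 3 — Series combination: Z_total = R + L = 3220 + j50.52 Ω = 3220∠0.9° Ω.
Step 4 — Source phasor: V = 248∠45.0° V = 175.4 + j175.4 V.
Step 5 — Current: I = V / Z = 0.0553 + j0.05359 A = 0.07701∠44.1° A.
Step 6 — Complex power: S = V·I* = 19.1 + j0.2996 VA.
Step 7 — Real power: P = Re(S) = 19.1 W.
Step 8 — Reactive power: Q = Im(S) = 0.2996 VAR.
Step 9 — Apparent power: |S| = 19.1 VA.
Step 10 — Power factor: PF = P/|S| = 0.9999 (lagging).

(a) P = 19.1 W  (b) Q = 0.2996 VAR  (c) S = 19.1 VA  (d) PF = 0.9999 (lagging)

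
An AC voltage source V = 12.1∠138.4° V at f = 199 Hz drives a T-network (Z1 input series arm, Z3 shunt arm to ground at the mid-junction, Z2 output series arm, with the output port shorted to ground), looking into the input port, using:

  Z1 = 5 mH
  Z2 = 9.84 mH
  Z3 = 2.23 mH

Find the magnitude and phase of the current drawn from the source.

Step 1 — Angular frequency: ω = 2π·f = 2π·199 = 1250 rad/s.
Step 2 — Component impedances:
  Z1: Z = jωL = j·1250·0.005 = 0 + j6.252 Ω
  Z2: Z = jωL = j·1250·0.00984 = 0 + j12.3 Ω
  Z3: Z = jωL = j·1250·0.00223 = 0 + j2.788 Ω
Step 3 — With the output port shorted to ground, the output series arm Z2 runs from the junction to ground; the shunt arm Z3 also runs from the junction to ground. They appear in parallel: Z3 || Z2 = 0 + j2.273 Ω.
Step 4 — Series with input arm Z1: Z_in = Z1 + (Z3 || Z2) = 0 + j8.525 Ω = 8.525∠90.0° Ω.
Step 5 — Source phasor: V = 12.1∠138.4° V = -9.048 + j8.034 V.
Step 6 — Ohm's law: I = V / Z_total = (-9.048 + j8.034) / (0 + j8.525) = 0.9424 + j1.061 A.
Step 7 — Convert to polar: |I| = 1.419 A, ∠I = 48.4°.

I = 1.419∠48.4° A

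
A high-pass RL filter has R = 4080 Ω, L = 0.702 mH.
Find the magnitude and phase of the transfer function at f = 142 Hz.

Step 1 — Angular frequency: ω = 2π·142 = 892.2 rad/s.
Step 2 — Transfer function: H(jω) = jωL/(R + jωL).
Step 3 — Numerator jωL = j·0.6263; denominator R + jωL = 4080 + j0.6263.
Step 4 — H = 2.357e-08 + j0.0001535.
Step 5 — Magnitude: |H| = 0.0001535 (-76.3 dB); phase: φ = 90.0°.

|H| = 0.0001535 (-76.3 dB), φ = 90.0°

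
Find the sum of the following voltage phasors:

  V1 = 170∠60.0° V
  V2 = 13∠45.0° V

Step 1 — Convert each phasor to rectangular form:
  V1 = 170·(cos(60.0°) + j·sin(60.0°)) = 85 + j147.2 V
  V2 = 13·(cos(45.0°) + j·sin(45.0°)) = 9.192 + j9.192 V
Step 2 — Sum components: V_total = 94.19 + j156.4 V.
Step 3 — Convert to polar: |V_total| = 182.6 V, ∠V_total = 58.9°.

V_total = 182.6∠58.9° V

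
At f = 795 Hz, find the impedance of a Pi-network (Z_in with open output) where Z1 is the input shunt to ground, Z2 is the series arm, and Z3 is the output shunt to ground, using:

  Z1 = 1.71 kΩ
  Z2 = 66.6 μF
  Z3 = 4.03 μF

Step 1 — Angular frequency: ω = 2π·f = 2π·795 = 4995 rad/s.
Step 2 — Component impedances:
  Z1: Z = R = 1710 Ω
  Z2: Z = 1/(jωC) = -j/(ω·C) = 0 - j3.006 Ω
  Z3: Z = 1/(jωC) = -j/(ω·C) = 0 - j49.68 Ω
Step 3 — With open output, the series arm Z2 and the output shunt Z3 appear in series to ground: Z2 + Z3 = 0 - j52.68 Ω.
Step 4 — Parallel with input shunt Z1: Z_in = Z1 || (Z2 + Z3) = 1.622 - j52.63 Ω = 52.66∠-88.2° Ω.

Z = 1.622 - j52.63 Ω = 52.66∠-88.2° Ω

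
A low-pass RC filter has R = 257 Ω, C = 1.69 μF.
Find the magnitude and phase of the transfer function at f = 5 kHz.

Step 1 — Angular frequency: ω = 2π·5000 = 3.142e+04 rad/s.
Step 2 — Transfer function: H(jω) = 1/(1 + jωRC).
Step 3 — Denominator: 1 + jωRC = 1 + j·3.142e+04·257·1.69e-06 = 1 + j13.64.
Step 4 — H = 0.005342 - j0.0729.
Step 5 — Magnitude: |H| = 0.07309 (-22.7 dB); phase: φ = -85.8°.

|H| = 0.07309 (-22.7 dB), φ = -85.8°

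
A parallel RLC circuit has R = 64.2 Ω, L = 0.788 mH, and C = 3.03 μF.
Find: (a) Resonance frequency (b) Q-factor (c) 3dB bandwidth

Step 1 — Resonance: ω₀ = 1/√(LC) = 1/√(0.000788·3.03e-06) = 2.047e+04 rad/s.
Step 2 — f₀ = ω₀/(2π) = 3257 Hz.
Step 3 — Parallel Q: Q = R/(ω₀L) = 64.2/(2.047e+04·0.000788) = 3.981.
Step 4 — Bandwidth: Δω = ω₀/Q = 5141 rad/s; BW = Δω/(2π) = 818.2 Hz.

(a) f₀ = 3257 Hz  (b) Q = 3.981  (c) BW = 818.2 Hz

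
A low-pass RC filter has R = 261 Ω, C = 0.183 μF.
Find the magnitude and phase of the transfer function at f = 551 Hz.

Step 1 — Angular frequency: ω = 2π·551 = 3462 rad/s.
Step 2 — Transfer function: H(jω) = 1/(1 + jωRC).
Step 3 — Denominator: 1 + jωRC = 1 + j·3462·261·1.83e-07 = 1 + j0.1654.
Step 4 — H = 0.9734 - j0.161.
Step 5 — Magnitude: |H| = 0.9866 (-0.1 dB); phase: φ = -9.4°.

|H| = 0.9866 (-0.1 dB), φ = -9.4°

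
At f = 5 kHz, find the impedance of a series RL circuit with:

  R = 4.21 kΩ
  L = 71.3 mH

Step 1 — Angular frequency: ω = 2π·f = 2π·5000 = 3.142e+04 rad/s.
Step 2 — Component impedances:
  R: Z = R = 4210 Ω
  L: Z = jωL = j·3.142e+04·0.0713 = 0 + j2240 Ω
Step 3 — Series combination: Z_total = R + L = 4210 + j2240 Ω = 4769∠28.0° Ω.

Z = 4210 + j2240 Ω = 4769∠28.0° Ω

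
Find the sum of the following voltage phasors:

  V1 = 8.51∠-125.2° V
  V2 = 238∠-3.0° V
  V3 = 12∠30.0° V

Step 1 — Convert each phasor to rectangular form:
  V1 = 8.51·(cos(-125.2°) + j·sin(-125.2°)) = -4.905 - j6.954 V
  V2 = 238·(cos(-3.0°) + j·sin(-3.0°)) = 237.7 - j12.46 V
  V3 = 12·(cos(30.0°) + j·sin(30.0°)) = 10.39 + j6 V
Step 2 — Sum components: V_total = 243.2 - j13.41 V.
Step 3 — Convert to polar: |V_total| = 243.5 V, ∠V_total = -3.2°.

V_total = 243.5∠-3.2° V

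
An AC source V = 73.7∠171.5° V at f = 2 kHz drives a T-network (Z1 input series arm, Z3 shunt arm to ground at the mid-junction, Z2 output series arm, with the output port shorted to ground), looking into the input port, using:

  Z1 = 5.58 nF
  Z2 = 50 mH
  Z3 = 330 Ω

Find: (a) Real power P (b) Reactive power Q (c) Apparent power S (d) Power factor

Step 1 — Angular frequency: ω = 2π·f = 2π·2000 = 1.257e+04 rad/s.
Step 2 — Component impedances:
  Z1: Z = 1/(jωC) = -j/(ω·C) = 0 - j1.426e+04 Ω
  Z2: Z = jωL = j·1.257e+04·0.05 = 0 + j628.3 Ω
  Z3: Z = R = 330 Ω
Step 3 — With the output port shorted to ground, the output series arm Z2 runs from the junction to ground; the shunt arm Z3 also runs from the junction to ground. They appear in parallel: Z3 || Z2 = 258.7 + j135.8 Ω.
Step 4 — Series with input arm Z1: Z_in = Z1 + (Z3 || Z2) = 258.7 - j1.413e+04 Ω = 1.413e+04∠-89.0° Ω.
Step 5 — Source phasor: V = 73.7∠171.5° V = -72.89 + j10.89 V.
Step 6 — Current: I = V / Z = -0.0008654 - j0.005144 A = 0.005217∠-99.5° A.
Step 7 — Complex power: S = V·I* = 0.007039 - j0.3844 VA.
Step 8 — Real power: P = Re(S) = 0.007039 W.
Step 9 — Reactive power: Q = Im(S) = -0.3844 VAR.
Step 10 — Apparent power: |S| = 0.3845 VA.
Step 11 — Power factor: PF = P/|S| = 0.01831 (leading).

(a) P = 0.007039 W  (b) Q = -0.3844 VAR  (c) S = 0.3845 VA  (d) PF = 0.01831 (leading)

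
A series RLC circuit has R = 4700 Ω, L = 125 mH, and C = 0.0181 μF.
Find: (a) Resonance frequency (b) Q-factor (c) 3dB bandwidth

Step 1 — Resonance: ω₀ = 1/√(LC) = 1/√(0.125·1.81e-08) = 2.102e+04 rad/s.
Step 2 — f₀ = ω₀/(2π) = 3346 Hz.
Step 3 — Series Q: Q = ω₀L/R = 2.102e+04·0.125/4700 = 0.5591.
Step 4 — Bandwidth: Δω = ω₀/Q = 3.76e+04 rad/s; BW = Δω/(2π) = 5984 Hz.

(a) f₀ = 3346 Hz  (b) Q = 0.5591  (c) BW = 5984 Hz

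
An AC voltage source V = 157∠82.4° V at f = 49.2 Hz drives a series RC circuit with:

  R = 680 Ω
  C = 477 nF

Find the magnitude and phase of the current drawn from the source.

Step 1 — Angular frequency: ω = 2π·f = 2π·49.2 = 309.1 rad/s.
Step 2 — Component impedances:
  R: Z = R = 680 Ω
  C: Z = 1/(jωC) = -j/(ω·C) = 0 - j6782 Ω
Step 3 — Series combination: Z_total = R + C = 680 - j6782 Ω = 6816∠-84.3° Ω.
Step 4 — Source phasor: V = 157∠82.4° V = 20.76 + j155.6 V.
Step 5 — Ohm's law: I = V / Z_total = (20.76 + j155.6) / (680 - j6782) = -0.02241 + j0.005309 A.
Step 6 — Convert to polar: |I| = 0.02304 A, ∠I = 166.7°.

I = 0.02304∠166.7° A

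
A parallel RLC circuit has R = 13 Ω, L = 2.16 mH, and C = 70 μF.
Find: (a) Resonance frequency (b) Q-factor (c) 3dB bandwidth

Step 1 — Resonance: ω₀ = 1/√(LC) = 1/√(0.00216·7e-05) = 2572 rad/s.
Step 2 — f₀ = ω₀/(2π) = 409.3 Hz.
Step 3 — Parallel Q: Q = R/(ω₀L) = 13/(2572·0.00216) = 2.34.
Step 4 — Bandwidth: Δω = ω₀/Q = 1099 rad/s; BW = Δω/(2π) = 174.9 Hz.

(a) f₀ = 409.3 Hz  (b) Q = 2.34  (c) BW = 174.9 Hz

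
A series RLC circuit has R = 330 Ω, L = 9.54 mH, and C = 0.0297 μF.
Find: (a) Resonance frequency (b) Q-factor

Step 1 — Resonance condition Im(Z)=0 gives ω₀ = 1/√(LC).
Step 2 — ω₀ = 1/√(0.00954·2.97e-08) = 5.941e+04 rad/s.
Step 3 — f₀ = ω₀/(2π) = 9455 Hz.
Step 4 — Series Q: Q = ω₀L/R = 5.941e+04·0.00954/330 = 1.717.

(a) f₀ = 9455 Hz  (b) Q = 1.717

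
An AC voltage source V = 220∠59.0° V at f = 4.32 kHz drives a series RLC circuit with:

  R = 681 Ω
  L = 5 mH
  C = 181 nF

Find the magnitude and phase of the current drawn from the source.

Step 1 — Angular frequency: ω = 2π·f = 2π·4320 = 2.714e+04 rad/s.
Step 2 — Component impedances:
  R: Z = R = 681 Ω
  L: Z = jωL = j·2.714e+04·0.005 = 0 + j135.7 Ω
  C: Z = 1/(jωC) = -j/(ω·C) = 0 - j203.5 Ω
Step 3 — Series combination: Z_total = R + L + C = 681 - j67.83 Ω = 684.4∠-5.7° Ω.
Step 4 — Source phasor: V = 220∠59.0° V = 113.3 + j188.6 V.
Step 5 — Ohm's law: I = V / Z_total = (113.3 + j188.6) / (681 - j67.83) = 0.1374 + j0.2906 A.
Step 6 — Convert to polar: |I| = 0.3215 A, ∠I = 64.7°.

I = 0.3215∠64.7° A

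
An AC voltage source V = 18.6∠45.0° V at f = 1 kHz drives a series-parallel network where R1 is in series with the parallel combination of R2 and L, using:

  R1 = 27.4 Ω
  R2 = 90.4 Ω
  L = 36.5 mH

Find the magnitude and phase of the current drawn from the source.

Step 1 — Angular frequency: ω = 2π·f = 2π·1000 = 6283 rad/s.
Step 2 — Component impedances:
  R1: Z = R = 27.4 Ω
  R2: Z = R = 90.4 Ω
  L: Z = jωL = j·6283·0.0365 = 0 + j229.3 Ω
Step 3 — Parallel branch: R2 || L = 1/(1/R2 + 1/L) = 78.24 + j30.84 Ω.
Step 4 — Series with R1: Z_total = R1 + (R2 || L) = 105.6 + j30.84 Ω = 110.1∠16.3° Ω.
Step 5 — Source phasor: V = 18.6∠45.0° V = 13.15 + j13.15 V.
Step 6 — Ohm's law: I = V / Z_total = (13.15 + j13.15) / (105.6 + j30.84) = 0.1482 + j0.08123 A.
Step 7 — Convert to polar: |I| = 0.169 A, ∠I = 28.7°.

I = 0.169∠28.7° A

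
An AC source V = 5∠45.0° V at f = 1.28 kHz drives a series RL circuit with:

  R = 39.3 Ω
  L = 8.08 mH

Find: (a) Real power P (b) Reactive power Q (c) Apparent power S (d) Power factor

Step 1 — Angular frequency: ω = 2π·f = 2π·1280 = 8042 rad/s.
Step 2 — Component impedances:
  R: Z = R = 39.3 Ω
  L: Z = jωL = j·8042·0.00808 = 0 + j64.98 Ω
Step 3 — Series combination: Z_total = R + L = 39.3 + j64.98 Ω = 75.94∠58.8° Ω.
Step 4 — Source phasor: V = 5∠45.0° V = 3.536 + j3.536 V.
Step 5 — Current: I = V / Z = 0.06393 - j0.01574 A = 0.06584∠-13.8° A.
Step 6 — Complex power: S = V·I* = 0.1704 + j0.2817 VA.
Step 7 — Real power: P = Re(S) = 0.1704 W.
Step 8 — Reactive power: Q = Im(S) = 0.2817 VAR.
Step 9 — Apparent power: |S| = 0.3292 VA.
Step 10 — Power factor: PF = P/|S| = 0.5175 (lagging).

(a) P = 0.1704 W  (b) Q = 0.2817 VAR  (c) S = 0.3292 VA  (d) PF = 0.5175 (lagging)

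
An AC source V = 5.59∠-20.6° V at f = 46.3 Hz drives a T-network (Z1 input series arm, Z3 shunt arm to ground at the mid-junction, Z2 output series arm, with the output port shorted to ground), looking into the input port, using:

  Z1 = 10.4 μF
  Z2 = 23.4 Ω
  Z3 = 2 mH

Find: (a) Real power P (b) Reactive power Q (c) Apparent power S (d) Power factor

Step 1 — Angular frequency: ω = 2π·f = 2π·46.3 = 290.9 rad/s.
Step 2 — Component impedances:
  Z1: Z = 1/(jωC) = -j/(ω·C) = 0 - j330.5 Ω
  Z2: Z = R = 23.4 Ω
  Z3: Z = jωL = j·290.9·0.002 = 0 + j0.5818 Ω
Step 3 — With the output port shorted to ground, the output series arm Z2 runs from the junction to ground; the shunt arm Z3 also runs from the junction to ground. They appear in parallel: Z3 || Z2 = 0.01446 + j0.5815 Ω.
Step 4 — Series with input arm Z1: Z_in = Z1 + (Z3 || Z2) = 0.01446 - j329.9 Ω = 329.9∠-90.0° Ω.
Step 5 — Source phasor: V = 5.59∠-20.6° V = 5.233 - j1.967 V.
Step 6 — Current: I = V / Z = 0.005962 + j0.01586 A = 0.01694∠69.4° A.
Step 7 — Complex power: S = V·I* = 4.15e-06 - j0.09471 VA.
Step 8 — Real power: P = Re(S) = 4.15e-06 W.
Step 9 — Reactive power: Q = Im(S) = -0.09471 VAR.
Step 10 — Apparent power: |S| = 0.09471 VA.
Step 11 — Power factor: PF = P/|S| = 4.382e-05 (leading).

(a) P = 4.15e-06 W  (b) Q = -0.09471 VAR  (c) S = 0.09471 VA  (d) PF = 4.382e-05 (leading)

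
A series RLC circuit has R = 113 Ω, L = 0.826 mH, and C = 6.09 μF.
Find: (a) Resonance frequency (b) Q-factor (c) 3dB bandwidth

Step 1 — Resonance condition Im(Z)=0 gives ω₀ = 1/√(LC).
Step 2 — ω₀ = 1/√(0.000826·6.09e-06) = 1.41e+04 rad/s.
Step 3 — f₀ = ω₀/(2π) = 2244 Hz.
Step 4 — Series Q: Q = ω₀L/R = 1.41e+04·0.000826/113 = 0.1031.
Step 5 — 3dB bandwidth: Δω = ω₀/Q = 1.368e+05 rad/s; BW = Δω/(2π) = 2.177e+04 Hz.

(a) f₀ = 2244 Hz  (b) Q = 0.1031  (c) BW = 2.177e+04 Hz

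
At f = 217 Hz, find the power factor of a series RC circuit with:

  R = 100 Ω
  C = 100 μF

Step 1 — Angular frequency: ω = 2π·f = 2π·217 = 1363 rad/s.
Step 2 — Component impedances:
  R: Z = R = 100 Ω
  C: Z = 1/(jωC) = -j/(ω·C) = 0 - j7.334 Ω
Step 3 — Series combination: Z_total = R + C = 100 - j7.334 Ω = 100.3∠-4.2° Ω.
Step 4 — Power factor: PF = cos(φ) = Re(Z)/|Z| = 100/100.27 = 0.9973.
Step 5 — Type: Im(Z) = -7.334 ⇒ leading (phase φ = -4.2°).

PF = 0.9973 (leading, φ = -4.2°)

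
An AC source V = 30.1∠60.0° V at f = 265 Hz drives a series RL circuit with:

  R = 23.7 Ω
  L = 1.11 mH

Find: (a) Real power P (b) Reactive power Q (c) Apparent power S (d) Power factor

Step 1 — Angular frequency: ω = 2π·f = 2π·265 = 1665 rad/s.
Step 2 — Component impedances:
  R: Z = R = 23.7 Ω
  L: Z = jωL = j·1665·0.00111 = 0 + j1.848 Ω
Step 3 — Series combination: Z_total = R + L = 23.7 + j1.848 Ω = 23.77∠4.5° Ω.
Step 4 — Source phasor: V = 30.1∠60.0° V = 15.05 + j26.07 V.
Step 5 — Current: I = V / Z = 0.7164 + j1.044 A = 1.266∠55.5° A.
Step 6 — Complex power: S = V·I* = 38 + j2.963 VA.
Step 7 — Real power: P = Re(S) = 38 W.
Step 8 — Reactive power: Q = Im(S) = 2.963 VAR.
Step 9 — Apparent power: |S| = 38.11 VA.
Step 10 — Power factor: PF = P/|S| = 0.997 (lagging).

(a) P = 38 W  (b) Q = 2.963 VAR  (c) S = 38.11 VA  (d) PF = 0.997 (lagging)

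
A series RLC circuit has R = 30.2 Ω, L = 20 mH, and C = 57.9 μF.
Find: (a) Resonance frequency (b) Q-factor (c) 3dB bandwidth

Step 1 — Resonance condition Im(Z)=0 gives ω₀ = 1/√(LC).
Step 2 — ω₀ = 1/√(0.02·5.79e-05) = 929.3 rad/s.
Step 3 — f₀ = ω₀/(2π) = 147.9 Hz.
Step 4 — Series Q: Q = ω₀L/R = 929.3·0.02/30.2 = 0.6154.
Step 5 — 3dB bandwidth: Δω = ω₀/Q = 1510 rad/s; BW = Δω/(2π) = 240.3 Hz.

(a) f₀ = 147.9 Hz  (b) Q = 0.6154  (c) BW = 240.3 Hz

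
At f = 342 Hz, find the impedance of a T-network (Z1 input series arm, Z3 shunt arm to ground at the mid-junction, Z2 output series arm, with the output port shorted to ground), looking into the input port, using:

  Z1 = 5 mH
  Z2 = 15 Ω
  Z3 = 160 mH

Step 1 — Angular frequency: ω = 2π·f = 2π·342 = 2149 rad/s.
Step 2 — Component impedances:
  Z1: Z = jωL = j·2149·0.005 = 0 + j10.74 Ω
  Z2: Z = R = 15 Ω
  Z3: Z = jωL = j·2149·0.16 = 0 + j343.8 Ω
Step 3 — With the output port shorted to ground, the output series arm Z2 runs from the junction to ground; the shunt arm Z3 also runs from the junction to ground. They appear in parallel: Z3 || Z2 = 14.97 + j0.6532 Ω.
Step 4 — Series with input arm Z1: Z_in = Z1 + (Z3 || Z2) = 14.97 + j11.4 Ω = 18.82∠37.3° Ω.

Z = 14.97 + j11.4 Ω = 18.82∠37.3° Ω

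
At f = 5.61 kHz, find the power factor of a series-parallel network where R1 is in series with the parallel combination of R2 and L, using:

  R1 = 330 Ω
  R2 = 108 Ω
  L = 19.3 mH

Step 1 — Angular frequency: ω = 2π·f = 2π·5610 = 3.525e+04 rad/s.
Step 2 — Component impedances:
  R1: Z = R = 330 Ω
  R2: Z = R = 108 Ω
  L: Z = jωL = j·3.525e+04·0.0193 = 0 + j680.3 Ω
Step 3 — Parallel branch: R2 || L = 1/(1/R2 + 1/L) = 105.3 + j16.72 Ω.
Step 4 — Series with R1: Z_total = R1 + (R2 || L) = 435.3 + j16.72 Ω = 435.7∠2.2° Ω.
Step 5 — Power factor: PF = cos(φ) = Re(Z)/|Z| = 435.35/435.67 = 0.9993.
Step 6 — Type: Im(Z) = 16.72 ⇒ lagging (phase φ = 2.2°).

PF = 0.9993 (lagging, φ = 2.2°)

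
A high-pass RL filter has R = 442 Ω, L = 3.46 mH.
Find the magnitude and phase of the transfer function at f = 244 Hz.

Step 1 — Angular frequency: ω = 2π·244 = 1533 rad/s.
Step 2 — Transfer function: H(jω) = jωL/(R + jωL).
Step 3 — Numerator jωL = j·5.305; denominator R + jωL = 442 + j5.305.
Step 4 — H = 0.000144 + j0.012.
Step 5 — Magnitude: |H| = 0.012 (-38.4 dB); phase: φ = 89.3°.

|H| = 0.012 (-38.4 dB), φ = 89.3°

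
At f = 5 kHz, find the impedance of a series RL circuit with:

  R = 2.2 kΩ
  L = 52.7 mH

Step 1 — Angular frequency: ω = 2π·f = 2π·5000 = 3.142e+04 rad/s.
Step 2 — Component impedances:
  R: Z = R = 2200 Ω
  L: Z = jωL = j·3.142e+04·0.0527 = 0 + j1656 Ω
Step 3 — Series combination: Z_total = R + L = 2200 + j1656 Ω = 2753∠37.0° Ω.

Z = 2200 + j1656 Ω = 2753∠37.0° Ω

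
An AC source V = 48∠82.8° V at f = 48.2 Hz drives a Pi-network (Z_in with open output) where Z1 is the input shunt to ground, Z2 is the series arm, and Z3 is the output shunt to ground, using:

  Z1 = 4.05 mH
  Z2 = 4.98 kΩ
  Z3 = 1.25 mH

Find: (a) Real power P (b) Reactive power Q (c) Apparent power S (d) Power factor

Step 1 — Angular frequency: ω = 2π·f = 2π·48.2 = 302.8 rad/s.
Step 2 — Component impedances:
  Z1: Z = jωL = j·302.8·0.00405 = 0 + j1.227 Ω
  Z2: Z = R = 4980 Ω
  Z3: Z = jωL = j·302.8·0.00125 = 0 + j0.3786 Ω
Step 3 — With open output, the series arm Z2 and the output shunt Z3 appear in series to ground: Z2 + Z3 = 4980 + j0.3786 Ω.
Step 4 — Parallel with input shunt Z1: Z_in = Z1 || (Z2 + Z3) = 0.0003021 + j1.227 Ω = 1.227∠90.0° Ω.
Step 5 — Source phasor: V = 48∠82.8° V = 6.016 + j47.62 V.
Step 6 — Current: I = V / Z = 38.83 - j4.895 A = 39.13∠-7.2° A.
Step 7 — Complex power: S = V·I* = 0.4627 + j1878 VA.
Step 8 — Real power: P = Re(S) = 0.4627 W.
Step 9 — Reactive power: Q = Im(S) = 1878 VAR.
Step 10 — Apparent power: |S| = 1878 VA.
Step 11 — Power factor: PF = P/|S| = 0.0002463 (lagging).

(a) P = 0.4627 W  (b) Q = 1878 VAR  (c) S = 1878 VA  (d) PF = 0.0002463 (lagging)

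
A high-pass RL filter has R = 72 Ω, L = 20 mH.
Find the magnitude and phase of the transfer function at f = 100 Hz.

Step 1 — Angular frequency: ω = 2π·100 = 628.3 rad/s.
Step 2 — Transfer function: H(jω) = jωL/(R + jωL).
Step 3 — Numerator jωL = j·12.57; denominator R + jωL = 72 + j12.57.
Step 4 — H = 0.02956 + j0.1694.
Step 5 — Magnitude: |H| = 0.1719 (-15.3 dB); phase: φ = 80.1°.

|H| = 0.1719 (-15.3 dB), φ = 80.1°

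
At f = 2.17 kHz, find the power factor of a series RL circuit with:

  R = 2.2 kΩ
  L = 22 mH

Step 1 — Angular frequency: ω = 2π·f = 2π·2170 = 1.363e+04 rad/s.
Step 2 — Component impedances:
  R: Z = R = 2200 Ω
  L: Z = jωL = j·1.363e+04·0.022 = 0 + j300 Ω
Step 3 — Series combination: Z_total = R + L = 2200 + j300 Ω = 2220∠7.8° Ω.
Step 4 — Power factor: PF = cos(φ) = Re(Z)/|Z| = 2200/2220.4 = 0.9908.
Step 5 — Type: Im(Z) = 300 ⇒ lagging (phase φ = 7.8°).

PF = 0.9908 (lagging, φ = 7.8°)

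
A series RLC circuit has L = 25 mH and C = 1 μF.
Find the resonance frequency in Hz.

Step 1 — Resonance condition Im(Z)=0 gives ω₀ = 1/√(LC).
Step 2 — ω₀ = 1/√(0.025·1e-06) = 6325 rad/s.
Step 3 — f₀ = ω₀/(2π) = 1007 Hz.

f₀ = 1007 Hz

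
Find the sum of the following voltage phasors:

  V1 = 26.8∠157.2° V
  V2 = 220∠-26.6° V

Step 1 — Convert each phasor to rectangular form:
  V1 = 26.8·(cos(157.2°) + j·sin(157.2°)) = -24.71 + j10.39 V
  V2 = 220·(cos(-26.6°) + j·sin(-26.6°)) = 196.7 - j98.51 V
Step 2 — Sum components: V_total = 172 - j88.12 V.
Step 3 — Convert to polar: |V_total| = 193.3 V, ∠V_total = -27.1°.

V_total = 193.3∠-27.1° V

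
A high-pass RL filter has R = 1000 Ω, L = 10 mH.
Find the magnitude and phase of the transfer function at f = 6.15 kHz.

Step 1 — Angular frequency: ω = 2π·6150 = 3.864e+04 rad/s.
Step 2 — Transfer function: H(jω) = jωL/(R + jωL).
Step 3 — Numerator jωL = j·386.4; denominator R + jωL = 1000 + j386.4.
Step 4 — H = 0.1299 + j0.3362.
Step 5 — Magnitude: |H| = 0.3604 (-8.9 dB); phase: φ = 68.9°.

|H| = 0.3604 (-8.9 dB), φ = 68.9°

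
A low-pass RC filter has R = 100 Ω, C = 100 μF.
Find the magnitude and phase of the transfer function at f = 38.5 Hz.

Step 1 — Angular frequency: ω = 2π·38.5 = 241.9 rad/s.
Step 2 — Transfer function: H(jω) = 1/(1 + jωRC).
Step 3 — Denominator: 1 + jωRC = 1 + j·241.9·100·0.0001 = 1 + j2.419.
Step 4 — H = 0.1459 - j0.3531.
Step 5 — Magnitude: |H| = 0.382 (-8.4 dB); phase: φ = -67.5°.

|H| = 0.382 (-8.4 dB), φ = -67.5°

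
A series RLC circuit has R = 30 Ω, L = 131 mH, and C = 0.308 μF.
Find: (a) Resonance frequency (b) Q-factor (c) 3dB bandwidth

Step 1 — Resonance condition Im(Z)=0 gives ω₀ = 1/√(LC).
Step 2 — ω₀ = 1/√(0.131·3.08e-07) = 4978 rad/s.
Step 3 — f₀ = ω₀/(2π) = 792.3 Hz.
Step 4 — Series Q: Q = ω₀L/R = 4978·0.131/30 = 21.74.
Step 5 — 3dB bandwidth: Δω = ω₀/Q = 229 rad/s; BW = Δω/(2π) = 36.45 Hz.

(a) f₀ = 792.3 Hz  (b) Q = 21.74  (c) BW = 36.45 Hz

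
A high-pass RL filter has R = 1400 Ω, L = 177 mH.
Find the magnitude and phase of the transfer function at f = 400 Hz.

Step 1 — Angular frequency: ω = 2π·400 = 2513 rad/s.
Step 2 — Transfer function: H(jω) = jωL/(R + jωL).
Step 3 — Numerator jωL = j·444.8; denominator R + jωL = 1400 + j444.8.
Step 4 — H = 0.09171 + j0.2886.
Step 5 — Magnitude: |H| = 0.3028 (-10.4 dB); phase: φ = 72.4°.

|H| = 0.3028 (-10.4 dB), φ = 72.4°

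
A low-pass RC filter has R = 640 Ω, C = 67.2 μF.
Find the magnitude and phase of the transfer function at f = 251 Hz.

Step 1 — Angular frequency: ω = 2π·251 = 1577 rad/s.
Step 2 — Transfer function: H(jω) = 1/(1 + jωRC).
Step 3 — Denominator: 1 + jωRC = 1 + j·1577·640·6.72e-05 = 1 + j67.83.
Step 4 — H = 0.0002173 - j0.01474.
Step 5 — Magnitude: |H| = 0.01474 (-36.6 dB); phase: φ = -89.2°.

|H| = 0.01474 (-36.6 dB), φ = -89.2°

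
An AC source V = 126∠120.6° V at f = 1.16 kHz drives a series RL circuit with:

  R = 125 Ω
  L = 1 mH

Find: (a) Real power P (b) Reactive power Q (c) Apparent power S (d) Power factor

Step 1 — Angular frequency: ω = 2π·f = 2π·1160 = 7288 rad/s.
Step 2 — Component impedances:
  R: Z = R = 125 Ω
  L: Z = jωL = j·7288·0.001 = 0 + j7.288 Ω
Step 3 — Series combination: Z_total = R + L = 125 + j7.288 Ω = 125.2∠3.3° Ω.
Step 4 — Source phasor: V = 126∠120.6° V = -64.14 + j108.5 V.
Step 5 — Current: I = V / Z = -0.461 + j0.8945 A = 1.006∠117.3° A.
Step 6 — Complex power: S = V·I* = 126.6 + j7.38 VA.
Step 7 — Real power: P = Re(S) = 126.6 W.
Step 8 — Reactive power: Q = Im(S) = 7.38 VAR.
Step 9 — Apparent power: |S| = 126.8 VA.
Step 10 — Power factor: PF = P/|S| = 0.9983 (lagging).

(a) P = 126.6 W  (b) Q = 7.38 VAR  (c) S = 126.8 VA  (d) PF = 0.9983 (lagging)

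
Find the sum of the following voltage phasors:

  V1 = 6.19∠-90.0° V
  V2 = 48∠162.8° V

Step 1 — Convert each phasor to rectangular form:
  V1 = 6.19·(cos(-90.0°) + j·sin(-90.0°)) = 0 - j6.19 V
  V2 = 48·(cos(162.8°) + j·sin(162.8°)) = -45.85 + j14.19 V
Step 2 — Sum components: V_total = -45.85 + j8.004 V.
Step 3 — Convert to polar: |V_total| = 46.55 V, ∠V_total = 170.1°.

V_total = 46.55∠170.1° V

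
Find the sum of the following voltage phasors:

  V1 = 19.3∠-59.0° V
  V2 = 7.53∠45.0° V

Step 1 — Convert each phasor to rectangular form:
  V1 = 19.3·(cos(-59.0°) + j·sin(-59.0°)) = 9.94 - j16.54 V
  V2 = 7.53·(cos(45.0°) + j·sin(45.0°)) = 5.325 + j5.325 V
Step 2 — Sum components: V_total = 15.26 - j11.22 V.
Step 3 — Convert to polar: |V_total| = 18.94 V, ∠V_total = -36.3°.

V_total = 18.94∠-36.3° V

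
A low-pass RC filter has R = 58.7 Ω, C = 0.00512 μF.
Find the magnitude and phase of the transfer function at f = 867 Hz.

Step 1 — Angular frequency: ω = 2π·867 = 5448 rad/s.
Step 2 — Transfer function: H(jω) = 1/(1 + jωRC).
Step 3 — Denominator: 1 + jωRC = 1 + j·5448·58.7·5.12e-09 = 1 + j0.001637.
Step 4 — H = 1 - j0.001637.
Step 5 — Magnitude: |H| = 1 (-0.0 dB); phase: φ = -0.1°.

|H| = 1 (-0.0 dB), φ = -0.1°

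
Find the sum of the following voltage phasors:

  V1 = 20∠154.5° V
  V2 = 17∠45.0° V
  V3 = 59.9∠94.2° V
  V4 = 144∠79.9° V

Step 1 — Convert each phasor to rectangular form:
  V1 = 20·(cos(154.5°) + j·sin(154.5°)) = -18.05 + j8.61 V
  V2 = 17·(cos(45.0°) + j·sin(45.0°)) = 12.02 + j12.02 V
  V3 = 59.9·(cos(94.2°) + j·sin(94.2°)) = -4.387 + j59.74 V
  V4 = 144·(cos(79.9°) + j·sin(79.9°)) = 25.25 + j141.8 V
Step 2 — Sum components: V_total = 14.83 + j222.1 V.
Step 3 — Convert to polar: |V_total| = 222.6 V, ∠V_total = 86.2°.

V_total = 222.6∠86.2° V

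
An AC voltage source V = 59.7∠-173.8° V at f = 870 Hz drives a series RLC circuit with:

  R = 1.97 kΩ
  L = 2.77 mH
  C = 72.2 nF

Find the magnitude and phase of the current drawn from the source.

Step 1 — Angular frequency: ω = 2π·f = 2π·870 = 5466 rad/s.
Step 2 — Component impedances:
  R: Z = R = 1970 Ω
  L: Z = jωL = j·5466·0.00277 = 0 + j15.14 Ω
  C: Z = 1/(jωC) = -j/(ω·C) = 0 - j2534 Ω
Step 3 — Series combination: Z_total = R + L + C = 1970 - j2519 Ω = 3198∠-52.0° Ω.
Step 4 — Source phasor: V = 59.7∠-173.8° V = -59.35 - j6.448 V.
Step 5 — Ohm's law: I = V / Z_total = (-59.35 - j6.448) / (1970 - j2519) = -0.009847 - j0.01586 A.
Step 6 — Convert to polar: |I| = 0.01867 A, ∠I = -121.8°.

I = 0.01867∠-121.8° A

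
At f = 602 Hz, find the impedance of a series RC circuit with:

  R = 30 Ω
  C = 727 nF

Step 1 — Angular frequency: ω = 2π·f = 2π·602 = 3782 rad/s.
Step 2 — Component impedances:
  R: Z = R = 30 Ω
  C: Z = 1/(jωC) = -j/(ω·C) = 0 - j363.7 Ω
Step 3 — Series combination: Z_total = R + C = 30 - j363.7 Ω = 364.9∠-85.3° Ω.

Z = 30 - j363.7 Ω = 364.9∠-85.3° Ω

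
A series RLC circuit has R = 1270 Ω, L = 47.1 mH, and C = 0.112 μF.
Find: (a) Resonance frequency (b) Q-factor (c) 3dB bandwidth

Step 1 — Resonance: ω₀ = 1/√(LC) = 1/√(0.0471·1.12e-07) = 1.377e+04 rad/s.
Step 2 — f₀ = ω₀/(2π) = 2191 Hz.
Step 3 — Series Q: Q = ω₀L/R = 1.377e+04·0.0471/1270 = 0.5106.
Step 4 — Bandwidth: Δω = ω₀/Q = 2.696e+04 rad/s; BW = Δω/(2π) = 4291 Hz.

(a) f₀ = 2191 Hz  (b) Q = 0.5106  (c) BW = 4291 Hz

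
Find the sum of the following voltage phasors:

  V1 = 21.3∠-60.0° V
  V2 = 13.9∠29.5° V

Step 1 — Convert each phasor to rectangular form:
  V1 = 21.3·(cos(-60.0°) + j·sin(-60.0°)) = 10.65 - j18.45 V
  V2 = 13.9·(cos(29.5°) + j·sin(29.5°)) = 12.1 + j6.845 V
Step 2 — Sum components: V_total = 22.75 - j11.6 V.
Step 3 — Convert to polar: |V_total| = 25.54 V, ∠V_total = -27.0°.

V_total = 25.54∠-27.0° V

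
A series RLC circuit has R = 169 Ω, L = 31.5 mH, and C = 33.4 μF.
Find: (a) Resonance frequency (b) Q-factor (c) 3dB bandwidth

Step 1 — Resonance: ω₀ = 1/√(LC) = 1/√(0.0315·3.34e-05) = 974.9 rad/s.
Step 2 — f₀ = ω₀/(2π) = 155.2 Hz.
Step 3 — Series Q: Q = ω₀L/R = 974.9·0.0315/169 = 0.1817.
Step 4 — Bandwidth: Δω = ω₀/Q = 5365 rad/s; BW = Δω/(2π) = 853.9 Hz.

(a) f₀ = 155.2 Hz  (b) Q = 0.1817  (c) BW = 853.9 Hz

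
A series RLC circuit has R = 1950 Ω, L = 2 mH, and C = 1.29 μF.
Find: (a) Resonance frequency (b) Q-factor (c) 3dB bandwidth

Step 1 — Resonance: ω₀ = 1/√(LC) = 1/√(0.002·1.29e-06) = 1.969e+04 rad/s.
Step 2 — f₀ = ω₀/(2π) = 3133 Hz.
Step 3 — Series Q: Q = ω₀L/R = 1.969e+04·0.002/1950 = 0.02019.
Step 4 — Bandwidth: Δω = ω₀/Q = 9.75e+05 rad/s; BW = Δω/(2π) = 1.552e+05 Hz.

(a) f₀ = 3133 Hz  (b) Q = 0.02019  (c) BW = 1.552e+05 Hz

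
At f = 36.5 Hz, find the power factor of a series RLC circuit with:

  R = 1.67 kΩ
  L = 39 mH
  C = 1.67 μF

Step 1 — Angular frequency: ω = 2π·f = 2π·36.5 = 229.3 rad/s.
Step 2 — Component impedances:
  R: Z = R = 1670 Ω
  L: Z = jωL = j·229.3·0.039 = 0 + j8.944 Ω
  C: Z = 1/(jωC) = -j/(ω·C) = 0 - j2611 Ω
Step 3 — Series combination: Z_total = R + L + C = 1670 - j2602 Ω = 3092∠-57.3° Ω.
Step 4 — Power factor: PF = cos(φ) = Re(Z)/|Z| = 1670/3092 = 0.5401.
Step 5 — Type: Im(Z) = -2602 ⇒ leading (phase φ = -57.3°).

PF = 0.5401 (leading, φ = -57.3°)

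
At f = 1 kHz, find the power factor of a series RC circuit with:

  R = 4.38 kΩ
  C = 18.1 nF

Step 1 — Angular frequency: ω = 2π·f = 2π·1000 = 6283 rad/s.
Step 2 — Component impedances:
  R: Z = R = 4380 Ω
  C: Z = 1/(jωC) = -j/(ω·C) = 0 - j8793 Ω
Step 3 — Series combination: Z_total = R + C = 4380 - j8793 Ω = 9824∠-63.5° Ω.
Step 4 — Power factor: PF = cos(φ) = Re(Z)/|Z| = 4380/9823.6 = 0.4459.
Step 5 — Type: Im(Z) = -8793 ⇒ leading (phase φ = -63.5°).

PF = 0.4459 (leading, φ = -63.5°)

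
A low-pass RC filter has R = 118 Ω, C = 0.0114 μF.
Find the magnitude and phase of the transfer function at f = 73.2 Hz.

Step 1 — Angular frequency: ω = 2π·73.2 = 459.9 rad/s.
Step 2 — Transfer function: H(jω) = 1/(1 + jωRC).
Step 3 — Denominator: 1 + jωRC = 1 + j·459.9·118·1.14e-08 = 1 + j0.0006187.
Step 4 — H = 1 - j0.0006187.
Step 5 — Magnitude: |H| = 1 (-0.0 dB); phase: φ = -0.0°.

|H| = 1 (-0.0 dB), φ = -0.0°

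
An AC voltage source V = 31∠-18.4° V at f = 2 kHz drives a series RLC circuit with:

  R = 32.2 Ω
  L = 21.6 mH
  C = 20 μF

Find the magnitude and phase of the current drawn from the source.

Step 1 — Angular frequency: ω = 2π·f = 2π·2000 = 1.257e+04 rad/s.
Step 2 — Component impedances:
  R: Z = R = 32.2 Ω
  L: Z = jωL = j·1.257e+04·0.0216 = 0 + j271.4 Ω
  C: Z = 1/(jωC) = -j/(ω·C) = 0 - j3.979 Ω
Step 3 — Series combination: Z_total = R + L + C = 32.2 + j267.5 Ω = 269.4∠83.1° Ω.
Step 4 — Source phasor: V = 31∠-18.4° V = 29.42 - j9.785 V.
Step 5 — Ohm's law: I = V / Z_total = (29.42 - j9.785) / (32.2 + j267.5) = -0.02301 - j0.1128 A.
Step 6 — Convert to polar: |I| = 0.1151 A, ∠I = -101.5°.

I = 0.1151∠-101.5° A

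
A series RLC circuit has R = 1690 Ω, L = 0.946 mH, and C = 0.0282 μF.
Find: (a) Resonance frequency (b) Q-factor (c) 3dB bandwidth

Step 1 — Resonance: ω₀ = 1/√(LC) = 1/√(0.000946·2.82e-08) = 1.936e+05 rad/s.
Step 2 — f₀ = ω₀/(2π) = 3.081e+04 Hz.
Step 3 — Series Q: Q = ω₀L/R = 1.936e+05·0.000946/1690 = 0.1084.
Step 4 — Bandwidth: Δω = ω₀/Q = 1.786e+06 rad/s; BW = Δω/(2π) = 2.843e+05 Hz.

(a) f₀ = 3.081e+04 Hz  (b) Q = 0.1084  (c) BW = 2.843e+05 Hz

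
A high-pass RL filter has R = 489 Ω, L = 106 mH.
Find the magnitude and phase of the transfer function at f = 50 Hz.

Step 1 — Angular frequency: ω = 2π·50 = 314.2 rad/s.
Step 2 — Transfer function: H(jω) = jωL/(R + jωL).
Step 3 — Numerator jωL = j·33.3; denominator R + jωL = 489 + j33.3.
Step 4 — H = 0.004616 + j0.06779.
Step 5 — Magnitude: |H| = 0.06794 (-23.4 dB); phase: φ = 86.1°.

|H| = 0.06794 (-23.4 dB), φ = 86.1°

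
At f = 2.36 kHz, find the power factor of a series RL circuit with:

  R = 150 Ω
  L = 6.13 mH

Step 1 — Angular frequency: ω = 2π·f = 2π·2360 = 1.483e+04 rad/s.
Step 2 — Component impedances:
  R: Z = R = 150 Ω
  L: Z = jωL = j·1.483e+04·0.00613 = 0 + j90.9 Ω
Step 3 — Series combination: Z_total = R + L = 150 + j90.9 Ω = 175.4∠31.2° Ω.
Step 4 — Power factor: PF = cos(φ) = Re(Z)/|Z| = 150/175.4 = 0.8552.
Step 5 — Type: Im(Z) = 90.9 ⇒ lagging (phase φ = 31.2°).

PF = 0.8552 (lagging, φ = 31.2°)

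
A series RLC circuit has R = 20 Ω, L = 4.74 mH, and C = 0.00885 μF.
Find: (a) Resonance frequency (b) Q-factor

Step 1 — Resonance condition Im(Z)=0 gives ω₀ = 1/√(LC).
Step 2 — ω₀ = 1/√(0.00474·8.85e-09) = 1.544e+05 rad/s.
Step 3 — f₀ = ω₀/(2π) = 2.457e+04 Hz.
Step 4 — Series Q: Q = ω₀L/R = 1.544e+05·0.00474/20 = 36.59.

(a) f₀ = 2.457e+04 Hz  (b) Q = 36.59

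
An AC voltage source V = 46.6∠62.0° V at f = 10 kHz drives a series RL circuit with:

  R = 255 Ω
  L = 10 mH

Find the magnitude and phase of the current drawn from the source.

Step 1 — Angular frequency: ω = 2π·f = 2π·1e+04 = 6.283e+04 rad/s.
Step 2 — Component impedances:
  R: Z = R = 255 Ω
  L: Z = jωL = j·6.283e+04·0.01 = 0 + j628.3 Ω
Step 3 — Series combination: Z_total = R + L = 255 + j628.3 Ω = 678.1∠67.9° Ω.
Step 4 — Source phasor: V = 46.6∠62.0° V = 21.88 + j41.15 V.
Step 5 — Ohm's law: I = V / Z_total = (21.88 + j41.15) / (255 + j628.3) = 0.06836 - j0.007077 A.
Step 6 — Convert to polar: |I| = 0.06872 A, ∠I = -5.9°.

I = 0.06872∠-5.9° A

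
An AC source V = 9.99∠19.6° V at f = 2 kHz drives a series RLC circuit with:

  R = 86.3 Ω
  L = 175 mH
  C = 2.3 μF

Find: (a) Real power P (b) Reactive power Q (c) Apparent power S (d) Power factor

Step 1 — Angular frequency: ω = 2π·f = 2π·2000 = 1.257e+04 rad/s.
Step 2 — Component impedances:
  R: Z = R = 86.3 Ω
  L: Z = jωL = j·1.257e+04·0.175 = 0 + j2199 Ω
  C: Z = 1/(jωC) = -j/(ω·C) = 0 - j34.6 Ω
Step 3 — Series combination: Z_total = R + L + C = 86.3 + j2165 Ω = 2166∠87.7° Ω.
Step 4 — Source phasor: V = 9.99∠19.6° V = 9.411 + j3.351 V.
Step 5 — Current: I = V / Z = 0.001719 - j0.004279 A = 0.004612∠-68.1° A.
Step 6 — Complex power: S = V·I* = 0.001835 + j0.04603 VA.
Step 7 — Real power: P = Re(S) = 0.001835 W.
Step 8 — Reactive power: Q = Im(S) = 0.04603 VAR.
Step 9 — Apparent power: |S| = 0.04607 VA.
Step 10 — Power factor: PF = P/|S| = 0.03984 (lagging).

(a) P = 0.001835 W  (b) Q = 0.04603 VAR  (c) S = 0.04607 VA  (d) PF = 0.03984 (lagging)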